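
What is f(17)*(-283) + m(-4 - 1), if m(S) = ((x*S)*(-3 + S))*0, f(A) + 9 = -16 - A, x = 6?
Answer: 11886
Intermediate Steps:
f(A) = -25 - A (f(A) = -9 + (-16 - A) = -25 - A)
m(S) = 0 (m(S) = ((6*S)*(-3 + S))*0 = (6*S*(-3 + S))*0 = 0)
f(17)*(-283) + m(-4 - 1) = (-25 - 1*17)*(-283) + 0 = (-25 - 17)*(-283) + 0 = -42*(-283) + 0 = 11886 + 0 = 11886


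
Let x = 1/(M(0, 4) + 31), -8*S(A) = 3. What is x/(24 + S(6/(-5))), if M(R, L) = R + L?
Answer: 8/6615 ≈ 0.0012094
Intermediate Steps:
S(A) = -3/8 (S(A) = -⅛*3 = -3/8)
M(R, L) = L + R
x = 1/35 (x = 1/((4 + 0) + 31) = 1/(4 + 31) = 1/35 ≈ 0.028571)
x/(24 + S(6/(-5))) = (1/35)/(24 - 3/8) = (1/35)/(189/8) = (8/189)*(1/35) = 8/6615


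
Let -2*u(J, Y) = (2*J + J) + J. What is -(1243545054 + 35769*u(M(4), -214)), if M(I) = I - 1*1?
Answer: -1243330440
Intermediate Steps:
M(I) = -1 + I (M(I) = I - 1 = -1 + I)
u(J, Y) = -2*J (u(J, Y) = -((2*J + J) + J)/2 = -(3*J + J)/2 = -2*J)
-(1243545054 + 35769*u(M(4), -214)) = -(1243545054 - 71538*(-1 + 4)) = -35769/(1/(34766 - 2*3)) = -35769/(1/(34766 - 6)) = -35769/(1/34760) = -35769/1/34760 = -35769*34760 = -1243330440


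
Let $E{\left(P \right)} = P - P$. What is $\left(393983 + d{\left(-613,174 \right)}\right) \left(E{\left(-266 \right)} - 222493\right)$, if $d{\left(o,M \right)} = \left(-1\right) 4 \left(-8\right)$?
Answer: $-87665579395$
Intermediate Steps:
$d{\left(o,M \right)} = 32$ ($d{\left(o,M \right)} = \left(-4\right) \left(-8\right) = 32$)
$E{\left(P \right)} = 0$
$\left(393983 + d{\left(-613,174 \right)}\right) \left(E{\left(-266 \right)} - 222493\right) = \left(393983 + 32\right) \left(0 - 222493\right) = 394015 \left(-222493\right) = -87665579395$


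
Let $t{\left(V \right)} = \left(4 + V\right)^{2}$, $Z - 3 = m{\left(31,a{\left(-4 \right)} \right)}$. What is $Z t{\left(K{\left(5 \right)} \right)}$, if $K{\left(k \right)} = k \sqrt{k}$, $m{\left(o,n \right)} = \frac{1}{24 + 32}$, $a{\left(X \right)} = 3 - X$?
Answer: $\frac{23829}{56} + \frac{845 \sqrt{5}}{7} \approx 695.44$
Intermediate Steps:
$m{\left(o,n \right)} = \frac{1}{56}$
$Z = \frac{169}{56}$ ($Z = 3 + \frac{1}{56} = \frac{169}{56} \approx 3.0179$)
$K{\left(k \right)} = k^{\frac{3}{2}}$
$Z t{\left(K{\left(5 \right)} \right)} = \frac{169 \left(4 + 5^{\frac{3}{2}}\right)^{2}}{56} = \frac{169 \left(4 + 5 \sqrt{5}\right)^{2}}{56}$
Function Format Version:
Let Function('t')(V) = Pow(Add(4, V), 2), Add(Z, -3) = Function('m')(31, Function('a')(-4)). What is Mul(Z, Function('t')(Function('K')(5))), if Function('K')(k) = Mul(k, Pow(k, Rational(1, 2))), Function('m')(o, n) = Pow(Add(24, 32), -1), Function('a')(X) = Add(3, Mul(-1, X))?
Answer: Add(Rational(23829, 56), Mul(Rational(845, 7), Pow(5, Rational(1, 2)))) ≈ 695.44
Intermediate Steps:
Function('m')(o, n) = Rational(1, 56) (Function('m')(o, n) = Pow(56, -1) = Rational(1, 56))
Z = Rational(169, 56) (Z = Add(3, Rational(1, 56)) = Rational(169, 56) ≈ 3.0179)
Function('K')(k) = Pow(k, Rational(3, 2))
Mul(Z, Function('t')(Function('K')(5))) = Mul(Rational(169, 56), Pow(Add(4, Pow(5, Rational(3, 2))), 2)) = Mul(Rational(169, 56), Pow(Add(4, Mul(5, Pow(5, Rational(1, 2)))), 2))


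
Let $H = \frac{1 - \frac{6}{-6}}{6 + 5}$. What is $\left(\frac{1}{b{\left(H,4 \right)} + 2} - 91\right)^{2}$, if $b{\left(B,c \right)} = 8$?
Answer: $\frac{826281}{100} \approx 8262.8$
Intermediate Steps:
$H = \frac{2}{11}$ ($H = \frac{1 - -1}{11} = \left(1 + 1\right) \frac{1}{11} = 2 \cdot \frac{1}{11} = \frac{2}{11} \approx 0.18182$)
$\left(\frac{1}{b{\left(H,4 \right)} + 2} - 91\right)^{2} = \left(\frac{1}{8 + 2} - 91\right)^{2} = \left(\frac{1}{10} - 91\right)^{2} = \left(- \frac{909}{10}\right)^{2} = \frac{826281}{100}$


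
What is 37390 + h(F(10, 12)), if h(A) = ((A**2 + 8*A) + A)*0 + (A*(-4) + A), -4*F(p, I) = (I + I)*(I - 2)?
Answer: 37570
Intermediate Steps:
F(p, I) = -I*(-2 + I)/2 (F(p, I) = -(I + I)*(I - 2)/4 = -2*I*(-2 + I)/4 = -I*(-2 + I)/2)
h(A) = -3*A (h(A) = (A**2 + 9*A)*0 + (-4*A + A) = 0 - 3*A = -3*A)
37390 + h(F(10, 12)) = 37390 - 3*12*(2 - 1*12)/2 = 37390 - 3*12*(2 - 12)/2 = 37390 - 3*12*(-10)/2 = 37390 - 3*(-60) = 37390 + 180 = 37570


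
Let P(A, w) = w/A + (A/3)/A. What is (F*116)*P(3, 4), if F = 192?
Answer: 37120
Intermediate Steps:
P(A, w) = 1/3 + w/A (P(A, w) = w/A + (A*(1/3))/A = w/A + (A/3)/A = w/A + 1/3 = 1/3 + w/A)
(F*116)*P(3, 4) = (192*116)*((4 + (1/3)*3)/3) = 22272*((4 + 1)/3) = 22272*((1/3)*5) = 22272*(5/3) = 37120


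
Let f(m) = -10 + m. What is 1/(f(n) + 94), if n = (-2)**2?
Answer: 1/88 ≈ 0.011364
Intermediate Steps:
n = 4
1/(f(n) + 94) = 1/((-10 + 4) + 94) = 1/(-6 + 94) = 1/88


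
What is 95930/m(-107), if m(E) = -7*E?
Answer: 95930/749 ≈ 128.08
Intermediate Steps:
95930/m(-107) = 95930/((-7*(-107))) = 95930/749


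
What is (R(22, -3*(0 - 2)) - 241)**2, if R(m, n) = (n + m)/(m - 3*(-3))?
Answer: 55398249/961 ≈ 57646.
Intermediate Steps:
R(m, n) = (m + n)/(9 + m) (R(m, n) = (m + n)/(m + 9) = (m + n)/(9 + m))
(R(22, -3*(0 - 2)) - 241)**2 = ((22 - 3*(0 - 2))/(9 + 22) - 241)**2 = ((22 - 3*(-2))/31 - 241)**2 = ((22 + 6)/31 - 241)**2 = ((1/31)*28 - 241)**2 = (28/31 - 241)**2 = (-7443/31)**2 = 55398249/961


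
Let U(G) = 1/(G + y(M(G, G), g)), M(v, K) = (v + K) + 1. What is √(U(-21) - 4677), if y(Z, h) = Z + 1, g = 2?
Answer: I*√17403178/61 ≈ 68.389*I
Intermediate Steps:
M(v, K) = 1 + K + v (M(v, K) = (K + v) + 1 = 1 + K + v)
y(Z, h) = 1 + Z
U(G) = 1/(2 + 3*G) (U(G) = 1/(G + (1 + (1 + G + G))) = 1/(G + (1 + (1 + 2*G))) = 1/(G + (2 + 2*G)) = 1/(2 + 3*G))
√(U(-21) - 4677) = √(1/(2 + 3*(-21)) - 4677) = √(1/(2 - 63) - 4677) = √(1/(-61) - 4677) = √(-1/61 - 4677) = √(-285298/61) = I*√17403178/61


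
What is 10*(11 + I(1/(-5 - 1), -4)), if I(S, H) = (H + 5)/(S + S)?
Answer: 80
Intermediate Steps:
I(S, H) = (5 + H)/(2*S) (I(S, H) = (5 + H)/((2*S)) = (5 + H)*(1/(2*S)) = (5 + H)/(2*S))
10*(11 + I(1/(-5 - 1), -4)) = 10*(11 + (5 - 4)/(2*(1/(-5 - 1)))) = 10*(11 + (½)*1/1/(-6)) = 10*(11 + (½)*1/(-⅙)) = 10*(11 + (½)*(-6)*1) = 10*(11 - 3) = 10*8 = 80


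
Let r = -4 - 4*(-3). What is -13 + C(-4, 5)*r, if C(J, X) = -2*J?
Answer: 51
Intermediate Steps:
r = 8 (r = -4 + 12 = 8)
-13 + C(-4, 5)*r = -13 - 2*(-4)*8 = -13 + 8*8 = -13 + 64 = 51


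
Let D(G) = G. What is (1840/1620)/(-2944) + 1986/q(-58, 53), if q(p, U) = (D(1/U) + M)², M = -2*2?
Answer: 14459878487/115398432 ≈ 125.30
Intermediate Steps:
M = -4
q(p, U) = (-4 + 1/U)² (q(p, U) = (1/U - 4)² = (-4 + 1/U)²)
(1840/1620)/(-2944) + 1986/q(-58, 53) = (1840/1620)/(-2944) + 1986/(((-1 + 4*53)²/53²)) = (1840*(1/1620))*(-1/2944) + 1986/(((-1 + 212)²/2809)) = (92/81)*(-1/2944) + 1986/(((1/2809)*211²)) = -1/2592 + 1986/(((1/2809)*44521)) = -1/2592 + 1986/(44521/2809) = -1/2592 + 1986*(2809/44521) = -1/2592 + 5578674/44521 = 14459878487/115398432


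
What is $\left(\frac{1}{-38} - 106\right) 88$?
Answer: $- \frac{177276}{19} \approx -9330.3$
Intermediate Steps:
$\left(\frac{1}{-38} - 106\right) 88 = \left(- \frac{1}{38} - 106\right) 88 = \left(- \frac{4029}{38}\right) 88 = - \frac{177276}{19}$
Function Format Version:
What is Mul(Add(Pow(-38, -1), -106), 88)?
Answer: Rational(-177276, 19) ≈ -9330.3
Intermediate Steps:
Mul(Add(Pow(-38, -1), -106), 88) = Mul(Add(Rational(-1, 38), -106), 88) = Mul(Rational(-4029, 38), 88) = Rational(-177276, 19)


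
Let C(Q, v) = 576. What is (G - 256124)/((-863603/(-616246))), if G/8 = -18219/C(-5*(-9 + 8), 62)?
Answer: -1895895917027/10363236 ≈ -1.8294e+5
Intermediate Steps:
G = -6073/24 (G = 8*(-18219/576) = 8*(-18219*1/576) = 8*(-6073/192) = -6073/24 ≈ -253.04)
(G - 256124)/((-863603/(-616246))) = (-6073/24 - 256124)/((-863603/(-616246))) = -6153049/(24*((-863603*(-1/616246)))) = -6153049/(24*863603/616246) = -6153049/24*616246/863603 = -1895895917027/10363236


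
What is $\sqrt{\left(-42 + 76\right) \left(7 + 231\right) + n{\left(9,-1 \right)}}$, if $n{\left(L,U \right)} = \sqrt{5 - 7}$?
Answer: $\sqrt{8092 + i \sqrt{2}} \approx 89.956 + 0.0079 i$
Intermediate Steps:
$n{\left(L,U \right)} = i \sqrt{2}$ ($n{\left(L,U \right)} = \sqrt{-2} = i \sqrt{2}$)
$\sqrt{\left(-42 + 76\right) \left(7 + 231\right) + n{\left(9,-1 \right)}} = \sqrt{\left(-42 + 76\right) \left(7 + 231\right) + i \sqrt{2}} = \sqrt{34 \cdot 238 + i \sqrt{2}} = \sqrt{8092 + i \sqrt{2}}$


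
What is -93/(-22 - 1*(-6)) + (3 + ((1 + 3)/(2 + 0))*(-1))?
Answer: 109/16 ≈ 6.8125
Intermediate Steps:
-93/(-22 - 1*(-6)) + (3 + ((1 + 3)/(2 + 0))*(-1)) = -93/(-22 + 6) + (3 + (4/2)*(-1)) = -93/(-16) + (3 + (4*(½))*(-1)) = -93*(-1/16) + (3 + 2*(-1)) = 93/16 + (3 - 2) = 93/16 + 1 = 109/16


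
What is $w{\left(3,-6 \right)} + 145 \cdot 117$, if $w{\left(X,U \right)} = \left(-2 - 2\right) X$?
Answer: $16953$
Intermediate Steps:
$w{\left(X,U \right)} = - 4 X$ ($w{\left(X,U \right)} = \left(-2 - 2\right) X = - 4 X$)
$w{\left(3,-6 \right)} + 145 \cdot 117 = \left(-4\right) 3 + 145 \cdot 117 = -12 + 16965 = 16953$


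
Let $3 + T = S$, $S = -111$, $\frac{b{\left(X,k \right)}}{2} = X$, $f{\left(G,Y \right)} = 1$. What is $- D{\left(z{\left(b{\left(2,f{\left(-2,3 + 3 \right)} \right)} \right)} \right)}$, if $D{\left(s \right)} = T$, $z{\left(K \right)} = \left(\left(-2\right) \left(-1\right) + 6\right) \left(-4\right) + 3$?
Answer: $114$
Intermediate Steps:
$b{\left(X,k \right)} = 2 X$
$T = -114$ ($T = -3 - 111 = -114$)
$z{\left(K \right)} = -29$ ($z{\left(K \right)} = \left(2 + 6\right) \left(-4\right) + 3 = 8 \left(-4\right) + 3 = -32 + 3 = -29$)
$D{\left(s \right)} = -114$
$- D{\left(z{\left(b{\left(2,f{\left(-2,3 + 3 \right)} \right)} \right)} \right)} = \left(-1\right) \left(-114\right) = 114$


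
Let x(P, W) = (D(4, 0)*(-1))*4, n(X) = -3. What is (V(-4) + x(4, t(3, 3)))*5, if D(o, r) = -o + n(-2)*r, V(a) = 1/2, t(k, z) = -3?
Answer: 165/2 ≈ 82.500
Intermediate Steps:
V(a) = 1/2
D(o, r) = -o - 3*r
x(P, W) = 16 (x(P, W) = ((-1*4 - 3*0)*(-1))*4 = ((-4 + 0)*(-1))*4 = -4*(-1)*4 = 4*4 = 16)
(V(-4) + x(4, t(3, 3)))*5 = (1/2 + 16)*5 = (33/2)*5 = 165/2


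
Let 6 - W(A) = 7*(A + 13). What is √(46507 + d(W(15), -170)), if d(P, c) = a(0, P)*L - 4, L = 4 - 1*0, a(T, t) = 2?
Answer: √46511 ≈ 215.66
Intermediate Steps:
L = 4 (L = 4 + 0 = 4)
W(A) = -85 - 7*A (W(A) = 6 - 7*(A + 13) = 6 - 7*(13 + A) = 6 - (91 + 7*A) = 6 + (-91 - 7*A) = -85 - 7*A)
d(P, c) = 4 (d(P, c) = 2*4 - 4 = 8 - 4 = 4)
√(46507 + d(W(15), -170)) = √(46507 + 4) = √46511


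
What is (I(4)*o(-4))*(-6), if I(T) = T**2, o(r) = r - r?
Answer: 0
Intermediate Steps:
o(r) = 0
(I(4)*o(-4))*(-6) = (4**2*0)*(-6) = (16*0)*(-6) = 0*(-6) = 0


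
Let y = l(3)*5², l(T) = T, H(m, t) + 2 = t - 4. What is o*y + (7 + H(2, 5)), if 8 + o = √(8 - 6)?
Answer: -594 + 75*√2 ≈ -487.93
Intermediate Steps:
H(m, t) = -6 + t (H(m, t) = -2 + (t - 4) = -2 + (-4 + t) = -6 + t)
o = -8 + √2 (o = -8 + √(8 - 6) = -8 + √2 ≈ -6.5858)
y = 75 (y = 3*5² = 3*25 = 75)
o*y + (7 + H(2, 5)) = (-8 + √2)*75 + (7 + (-6 + 5)) = (-600 + 75*√2) + (7 - 1) = (-600 + 75*√2) + 6 = -594 + 75*√2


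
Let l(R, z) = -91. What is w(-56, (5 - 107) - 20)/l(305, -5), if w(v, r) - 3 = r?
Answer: 17/13 ≈ 1.3077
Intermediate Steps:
w(v, r) = 3 + r
w(-56, (5 - 107) - 20)/l(305, -5) = (3 + ((5 - 107) - 20))/(-91) = (3 + (-102 - 20))*(-1/91) = (3 - 122)*(-1/91) = -119*(-1/91) = 17/13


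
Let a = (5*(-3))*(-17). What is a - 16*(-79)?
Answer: 1519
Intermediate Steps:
a = 255 (a = -15*(-17) = 255)
a - 16*(-79) = 255 - 16*(-79) = 255 - 1*(-1264) = 255 + 1264 = 1519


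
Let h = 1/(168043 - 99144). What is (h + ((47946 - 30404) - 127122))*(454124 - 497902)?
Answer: 330521816998982/68899 ≈ 4.7972e+9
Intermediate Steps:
h = 1/68899 ≈ 1.4514e-5
(h + ((47946 - 30404) - 127122))*(454124 - 497902) = (1/68899 + ((47946 - 30404) - 127122))*(454124 - 497902) = (1/68899 + (17542 - 127122))*(-43778) = (1/68899 - 109580)*(-43778) = -7549952419/68899*(-43778) = 330521816998982/68899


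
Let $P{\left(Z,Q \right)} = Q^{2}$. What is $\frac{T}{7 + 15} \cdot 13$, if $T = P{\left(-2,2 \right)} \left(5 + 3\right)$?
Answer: $\frac{208}{11} \approx 18.909$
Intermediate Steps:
$T = 32$ ($T = 2^{2} \left(5 + 3\right) = 4 \cdot 8 = 32$)
$\frac{T}{7 + 15} \cdot 13 = \frac{1}{7 + 15} \cdot 32 \cdot 13 = \frac{1}{22} \cdot 32 \cdot 13 = \frac{16}{11} \cdot 13 = \frac{208}{11}$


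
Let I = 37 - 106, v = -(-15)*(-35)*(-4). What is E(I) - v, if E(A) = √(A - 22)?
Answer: -2100 + I*√91 ≈ -2100.0 + 9.5394*I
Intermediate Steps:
v = 2100 (v = -15*35*(-4) = -525*(-4) = 2100)
I = -69
E(A) = √(-22 + A)
E(I) - v = √(-22 - 69) - 1*2100 = √(-91) - 2100 = I*√91 - 2100 = -2100 + I*√91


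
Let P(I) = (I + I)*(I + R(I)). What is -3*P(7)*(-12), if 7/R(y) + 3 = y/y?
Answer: 1764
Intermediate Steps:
R(y) = -7/2 (R(y) = 7/(-3 + y/y) = 7/(-3 + 1) = 7/(-2) = 7*(-½) = -7/2)
P(I) = 2*I*(-7/2 + I) (P(I) = (I + I)*(I - 7/2) = (2*I)*(-7/2 + I) = 2*I*(-7/2 + I))
-3*P(7)*(-12) = -21*(-7 + 2*7)*(-12) = -21*(-7 + 14)*(-12) = -21*7*(-12) = -3*49*(-12) = -147*(-12) = 1764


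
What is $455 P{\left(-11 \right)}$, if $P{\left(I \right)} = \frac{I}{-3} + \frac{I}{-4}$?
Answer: $\frac{35035}{12} \approx 2919.6$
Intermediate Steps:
$P{\left(I \right)} = - \frac{7 I}{12}$ ($P{\left(I \right)} = I \left(- \frac{1}{3}\right) + I \left(- \frac{1}{4}\right) = - \frac{I}{3} - \frac{I}{4} = - \frac{7 I}{12}$)
$455 P{\left(-11 \right)} = 455 \left(\left(- \frac{7}{12}\right) \left(-11\right)\right) = 455 \cdot \frac{77}{12} = \frac{35035}{12}$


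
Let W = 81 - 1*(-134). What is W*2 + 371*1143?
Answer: 424483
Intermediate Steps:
W = 215 (W = 81 + 134 = 215)
W*2 + 371*1143 = 215*2 + 371*1143 = 430 + 424053 = 424483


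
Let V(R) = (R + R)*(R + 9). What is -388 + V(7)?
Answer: -164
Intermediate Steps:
V(R) = 2*R*(9 + R) (V(R) = (2*R)*(9 + R) = 2*R*(9 + R))
-388 + V(7) = -388 + 2*7*(9 + 7) = -388 + 2*7*16 = -388 + 224 = -164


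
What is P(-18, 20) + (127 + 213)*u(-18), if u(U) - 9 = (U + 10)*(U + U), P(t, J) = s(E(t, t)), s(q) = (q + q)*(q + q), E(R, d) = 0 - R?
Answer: 102276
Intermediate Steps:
E(R, d) = -R
s(q) = 4*q² (s(q) = (2*q)*(2*q) = 4*q²)
P(t, J) = 4*t² (P(t, J) = 4*(-t)² = 4*t²)
u(U) = 9 + 2*U*(10 + U) (u(U) = 9 + (U + 10)*(U + U) = 9 + (10 + U)*(2*U) = 9 + 2*U*(10 + U))
P(-18, 20) + (127 + 213)*u(-18) = 4*(-18)² + (127 + 213)*(9 + 2*(-18)² + 20*(-18)) = 4*324 + 340*(9 + 2*324 - 360) = 1296 + 340*(9 + 648 - 360) = 1296 + 340*297 = 1296 + 100980 = 102276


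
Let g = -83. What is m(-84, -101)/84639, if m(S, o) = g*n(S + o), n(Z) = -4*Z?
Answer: -61420/84639 ≈ -0.72567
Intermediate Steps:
m(S, o) = 332*S + 332*o (m(S, o) = -(-332)*(S + o) = -83*(-4*S - 4*o) = 332*S + 332*o)
m(-84, -101)/84639 = (332*(-84) + 332*(-101))/84639 = (-27888 - 33532)*(1/84639) = -61420*1/84639 = -61420/84639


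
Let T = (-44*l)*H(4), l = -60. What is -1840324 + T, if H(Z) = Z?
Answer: -1829764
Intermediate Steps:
T = 10560 (T = -44*(-60)*4 = 2640*4 = 10560)
-1840324 + T = -1840324 + 10560 = -1829764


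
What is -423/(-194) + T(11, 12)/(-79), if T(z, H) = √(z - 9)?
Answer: 423/194 - √2/79 ≈ 2.1625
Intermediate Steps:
T(z, H) = √(-9 + z)
-423/(-194) + T(11, 12)/(-79) = -423/(-194) + √(-9 + 11)/(-79) = -423*(-1/194) + √2*(-1/79) = 423/194 - √2/79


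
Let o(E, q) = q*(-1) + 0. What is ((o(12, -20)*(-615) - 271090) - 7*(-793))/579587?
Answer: -277839/579587 ≈ -0.47937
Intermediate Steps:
o(E, q) = -q (o(E, q) = -q + 0 = -q)
((o(12, -20)*(-615) - 271090) - 7*(-793))/579587 = ((-1*(-20)*(-615) - 271090) - 7*(-793))/579587 = ((20*(-615) - 271090) + 5551)*(1/579587) = ((-12300 - 271090) + 5551)*(1/579587) = (-283390 + 5551)*(1/579587) = -277839*1/579587 = -277839/579587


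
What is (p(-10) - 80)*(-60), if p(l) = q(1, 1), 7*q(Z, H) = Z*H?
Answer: 33540/7 ≈ 4791.4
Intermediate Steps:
q(Z, H) = H*Z/7 (q(Z, H) = (Z*H)/7 = (H*Z)/7 = H*Z/7)
p(l) = 1/7 (p(l) = (1/7)*1*1 = 1/7)
(p(-10) - 80)*(-60) = (1/7 - 80)*(-60) = -559/7*(-60) = 33540/7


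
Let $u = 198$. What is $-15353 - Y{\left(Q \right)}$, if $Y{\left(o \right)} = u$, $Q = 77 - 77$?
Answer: $-15551$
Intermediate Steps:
$Q = 0$
$Y{\left(o \right)} = 198$
$-15353 - Y{\left(Q \right)} = -15353 - 198 = -15551$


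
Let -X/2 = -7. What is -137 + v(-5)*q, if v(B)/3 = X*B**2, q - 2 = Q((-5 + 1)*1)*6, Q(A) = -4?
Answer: -23237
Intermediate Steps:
X = 14 (X = -2*(-7) = 14)
q = -22 (q = 2 - 4*6 = 2 - 24 = -22)
v(B) = 42*B**2 (v(B) = 3*(14*B**2) = 42*B**2)
-137 + v(-5)*q = -137 + (42*(-5)**2)*(-22) = -137 + (42*25)*(-22) = -137 + 1050*(-22) = -137 - 23100 = -23237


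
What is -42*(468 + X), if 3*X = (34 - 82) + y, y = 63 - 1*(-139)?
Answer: -21812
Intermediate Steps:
y = 202 (y = 63 + 139 = 202)
X = 154/3 (X = ((34 - 82) + 202)/3 = (-48 + 202)/3 = (⅓)*154 = 154/3 ≈ 51.333)
-42*(468 + X) = -42*(468 + 154/3) = -42*1558/3 = -21812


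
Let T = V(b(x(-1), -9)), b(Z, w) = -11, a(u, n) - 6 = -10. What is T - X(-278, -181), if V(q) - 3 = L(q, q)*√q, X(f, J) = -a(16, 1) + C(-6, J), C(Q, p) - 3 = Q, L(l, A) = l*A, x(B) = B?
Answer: 2 + 121*I*√11 ≈ 2.0 + 401.31*I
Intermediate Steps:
L(l, A) = A*l
a(u, n) = -4 (a(u, n) = 6 - 10 = -4)
C(Q, p) = 3 + Q
X(f, J) = 1 (X(f, J) = -1*(-4) + (3 - 6) = 4 - 3 = 1)
V(q) = 3 + q^(5/2) (V(q) = 3 + (q*q)*√q = 3 + q²*√q = 3 + q^(5/2))
T = 3 + 121*I*√11 (T = 3 + (-11)^(5/2) = 3 + 121*I*√11 ≈ 3.0 + 401.31*I)
T - X(-278, -181) = (3 + 121*I*√11) - 1*1 = (3 + 121*I*√11) - 1 = 2 + 121*I*√11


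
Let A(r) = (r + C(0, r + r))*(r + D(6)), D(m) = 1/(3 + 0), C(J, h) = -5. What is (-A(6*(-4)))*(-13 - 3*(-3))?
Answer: 8236/3 ≈ 2745.3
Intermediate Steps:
D(m) = 1/3
A(r) = (-5 + r)*(1/3 + r) (A(r) = (r - 5)*(r + 1/3) = (-5 + r)*(1/3 + r))
(-A(6*(-4)))*(-13 - 3*(-3)) = (-(-5/3 + (6*(-4))**2 - 28*(-4)))*(-13 - 3*(-3)) = (-(-5/3 + (-24)**2 - 14/3*(-24)))*(-13 + 9) = -(-5/3 + 576 + 112)*(-4) = -1*2059/3*(-4) = -2059/3*(-4) = 8236/3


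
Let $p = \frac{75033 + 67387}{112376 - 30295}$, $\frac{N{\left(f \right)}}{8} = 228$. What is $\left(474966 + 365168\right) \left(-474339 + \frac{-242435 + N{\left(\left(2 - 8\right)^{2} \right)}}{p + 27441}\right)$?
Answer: $- \frac{897667402229714522860}{2252527141} \approx -3.9852 \cdot 10^{11}$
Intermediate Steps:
$N{\left(f \right)} = 1824$ ($N{\left(f \right)} = 8 \cdot 228 = 1824$)
$p = \frac{142420}{82081} \approx 1.7351$
$\left(474966 + 365168\right) \left(-474339 + \frac{-242435 + N{\left(\left(2 - 8\right)^{2} \right)}}{p + 27441}\right) = \left(474966 + 365168\right) \left(-474339 + \frac{-242435 + 1824}{\frac{142420}{82081} + 27441}\right) = 840134 \left(-474339 - \frac{240611}{\frac{2252527141}{82081}}\right) = 840134 \left(-474339 - \frac{19749591491}{2252527141}\right) = 840134 \left(- \frac{1068481221126290}{2252527141}\right) = - \frac{897667402229714522860}{2252527141}$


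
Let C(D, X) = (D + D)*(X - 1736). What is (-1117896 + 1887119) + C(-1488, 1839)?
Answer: 462695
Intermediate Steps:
C(D, X) = 2*D*(-1736 + X) (C(D, X) = (2*D)*(-1736 + X) = 2*D*(-1736 + X))
(-1117896 + 1887119) + C(-1488, 1839) = (-1117896 + 1887119) + 2*(-1488)*(-1736 + 1839) = 769223 + 2*(-1488)*103 = 769223 - 306528 = 462695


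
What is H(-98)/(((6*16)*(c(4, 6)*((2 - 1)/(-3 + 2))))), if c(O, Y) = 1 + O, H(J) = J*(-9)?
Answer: -147/80 ≈ -1.8375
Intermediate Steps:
H(J) = -9*J
H(-98)/(((6*16)*(c(4, 6)*((2 - 1)/(-3 + 2))))) = (-9*(-98))/(((6*16)*((1 + 4)*((2 - 1)/(-3 + 2))))) = 882/((96*(5*(1/(-1))))) = 882/((96*(5*(1*(-1))))) = 882/((96*(5*(-1)))) = 882/((96*(-5))) = 882/(-480) = 882*(-1/480) = -147/80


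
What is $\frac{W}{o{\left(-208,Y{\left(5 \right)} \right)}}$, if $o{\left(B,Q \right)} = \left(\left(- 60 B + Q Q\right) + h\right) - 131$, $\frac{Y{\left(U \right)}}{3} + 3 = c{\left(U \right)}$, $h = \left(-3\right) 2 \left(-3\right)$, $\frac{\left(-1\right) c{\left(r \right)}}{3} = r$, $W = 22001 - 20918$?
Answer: $\frac{1083}{15283} \approx 0.070863$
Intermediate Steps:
$W = 1083$
$c{\left(r \right)} = - 3 r$
$h = 18$ ($h = \left(-6\right) \left(-3\right) = 18$)
$Y{\left(U \right)} = -9 - 9 U$ ($Y{\left(U \right)} = -9 + 3 \left(- 3 U\right) = -9 - 9 U$)
$o{\left(B,Q \right)} = -113 + Q^{2} - 60 B$ ($o{\left(B,Q \right)} = \left(\left(- 60 B + Q Q\right) + 18\right) - 131 = \left(\left(- 60 B + Q^{2}\right) + 18\right) - 131 = \left(\left(Q^{2} - 60 B\right) + 18\right) - 131 = \left(18 + Q^{2} - 60 B\right) - 131 = -113 + Q^{2} - 60 B$)
$\frac{W}{o{\left(-208,Y{\left(5 \right)} \right)}} = \frac{1083}{-113 + \left(-9 - 45\right)^{2} - -12480} = \frac{1083}{-113 + \left(-9 - 45\right)^{2} + 12480} = \frac{1083}{-113 + \left(-54\right)^{2} + 12480} = \frac{1083}{-113 + 2916 + 12480} = \frac{1083}{15283}$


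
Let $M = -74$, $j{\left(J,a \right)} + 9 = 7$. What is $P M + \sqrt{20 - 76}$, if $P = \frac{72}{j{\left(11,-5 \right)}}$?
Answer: $2664 + 2 i \sqrt{14} \approx 2664.0 + 7.4833 i$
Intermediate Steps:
$j{\left(J,a \right)} = -2$ ($j{\left(J,a \right)} = -9 + 7 = -2$)
$P = -36$ ($P = \frac{72}{-2} = 72 \left(- \frac{1}{2}\right) = -36$)
$P M + \sqrt{20 - 76} = \left(-36\right) \left(-74\right) + \sqrt{20 - 76} = 2664 + \sqrt{-56} = 2664 + 2 i \sqrt{14}$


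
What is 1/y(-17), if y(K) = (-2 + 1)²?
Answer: 1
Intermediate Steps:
y(K) = 1 (y(K) = (-1)² = 1)
1/y(-17) = 1/1 = 1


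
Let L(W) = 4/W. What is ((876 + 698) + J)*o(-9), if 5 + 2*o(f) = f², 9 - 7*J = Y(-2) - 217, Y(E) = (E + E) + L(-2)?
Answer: 427500/7 ≈ 61071.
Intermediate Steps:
Y(E) = -2 + 2*E (Y(E) = (E + E) + 4/(-2) = 2*E + 4*(-½) = 2*E - 2 = -2 + 2*E)
J = 232/7 (J = 9/7 - ((-2 + 2*(-2)) - 217)/7 = 9/7 - ((-2 - 4) - 217)/7 = 9/7 - (-6 - 217)/7 = 9/7 - ⅐*(-223) = 9/7 + 223/7 = 232/7 ≈ 33.143)
o(f) = -5/2 + f²/2
((876 + 698) + J)*o(-9) = ((876 + 698) + 232/7)*(-5/2 + (½)*(-9)²) = (1574 + 232/7)*(-5/2 + (½)*81) = 11250*(-5/2 + 81/2)/7 = (11250/7)*38 = 427500/7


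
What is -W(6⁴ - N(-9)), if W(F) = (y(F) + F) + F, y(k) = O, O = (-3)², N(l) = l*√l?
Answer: -2601 - 54*I ≈ -2601.0 - 54.0*I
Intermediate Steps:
N(l) = l^(3/2)
O = 9
y(k) = 9
W(F) = 9 + 2*F (W(F) = (9 + F) + F = 9 + 2*F)
-W(6⁴ - N(-9)) = -(9 + 2*(6⁴ - (-9)^(3/2))) = -(9 + 2*(1296 - (-27)*I)) = -(9 + 2*(1296 + 27*I)) = -(9 + (2592 + 54*I)) = -(2601 + 54*I) = -2601 - 54*I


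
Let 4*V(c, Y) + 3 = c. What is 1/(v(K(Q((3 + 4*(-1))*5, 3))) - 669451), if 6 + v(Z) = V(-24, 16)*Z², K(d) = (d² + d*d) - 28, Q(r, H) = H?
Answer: -1/670132 ≈ -1.4922e-6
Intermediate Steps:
V(c, Y) = -¾ + c/4
K(d) = -28 + 2*d² (K(d) = (d² + d²) - 28 = 2*d² - 28 = -28 + 2*d²)
v(Z) = -6 - 27*Z²/4 (v(Z) = -6 + (-¾ + (¼)*(-24))*Z² = -6 + (-¾ - 6)*Z² = -6 - 27*Z²/4)
1/(v(K(Q((3 + 4*(-1))*5, 3))) - 669451) = 1/((-6 - 27*(-28 + 2*3²)²/4) - 669451) = 1/((-6 - 27*(-28 + 2*9)²/4) - 669451) = 1/((-6 - 27*(-28 + 18)²/4) - 669451) = 1/((-6 - 27/4*(-10)²) - 669451) = 1/((-6 - 27/4*100) - 669451) = 1/((-6 - 675) - 669451) = 1/(-681 - 669451) = 1/(-670132) = -1/670132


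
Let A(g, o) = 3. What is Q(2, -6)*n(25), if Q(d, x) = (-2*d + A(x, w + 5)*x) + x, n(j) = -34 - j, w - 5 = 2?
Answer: 1652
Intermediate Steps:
w = 7 (w = 5 + 2 = 7)
Q(d, x) = -2*d + 4*x (Q(d, x) = (-2*d + 3*x) + x = -2*d + 4*x)
Q(2, -6)*n(25) = (-2*2 + 4*(-6))*(-34 - 1*25) = (-4 - 24)*(-34 - 25) = -28*(-59) = 1652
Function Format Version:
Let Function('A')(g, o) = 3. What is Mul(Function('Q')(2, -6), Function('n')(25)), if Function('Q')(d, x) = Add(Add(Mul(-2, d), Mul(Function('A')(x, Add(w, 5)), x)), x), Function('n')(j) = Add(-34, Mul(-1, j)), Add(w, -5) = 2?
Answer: 1652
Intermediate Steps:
w = 7 (w = Add(5, 2) = 7)
Function('Q')(d, x) = Add(Mul(-2, d), Mul(4, x)) (Function('Q')(d, x) = Add(Add(Mul(-2, d), Mul(3, x)), x) = Add(Mul(-2, d), Mul(4, x)))
Mul(Function('Q')(2, -6), Function('n')(25)) = Mul(Add(Mul(-2, 2), Mul(4, -6)), Add(-34, Mul(-1, 25))) = Mul(Add(-4, -24), Add(-34, -25)) = Mul(-28, -59) = 1652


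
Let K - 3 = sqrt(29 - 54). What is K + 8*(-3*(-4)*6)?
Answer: 579 + 5*I ≈ 579.0 + 5.0*I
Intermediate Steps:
K = 3 + 5*I (K = 3 + sqrt(29 - 54) = 3 + sqrt(-25) = 3 + 5*I ≈ 3.0 + 5.0*I)
K + 8*(-3*(-4)*6) = (3 + 5*I) + 8*(-3*(-4)*6) = (3 + 5*I) + 8*(12*6) = (3 + 5*I) + 8*72 = (3 + 5*I) + 576 = 579 + 5*I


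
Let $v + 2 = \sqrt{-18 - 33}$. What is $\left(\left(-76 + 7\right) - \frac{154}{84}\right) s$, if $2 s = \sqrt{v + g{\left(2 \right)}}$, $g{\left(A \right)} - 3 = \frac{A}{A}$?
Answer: $- \frac{425 \sqrt{2 + i \sqrt{51}}}{12} \approx -76.848 - 58.283 i$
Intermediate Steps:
$g{\left(A \right)} = 4$ ($g{\left(A \right)} = 3 + \frac{A}{A} = 3 + 1 = 4$)
$v = -2 + i \sqrt{51}$ ($v = -2 + \sqrt{-18 - 33} = -2 + \sqrt{-51} = -2 + i \sqrt{51} \approx -2.0 + 7.1414 i$)
$s = \frac{\sqrt{2 + i \sqrt{51}}}{2}$ ($s = \frac{\sqrt{\left(-2 + i \sqrt{51}\right) + 4}}{2} = \frac{\sqrt{2 + i \sqrt{51}}}{2} \approx 1.0849 + 0.82281 i$)
$\left(\left(-76 + 7\right) - \frac{154}{84}\right) s = \left(\left(-76 + 7\right) - \frac{154}{84}\right) \frac{\sqrt{2 + i \sqrt{51}}}{2} = \left(-69 - \frac{11}{6}\right) \frac{\sqrt{2 + i \sqrt{51}}}{2} = - \frac{425 \frac{\sqrt{2 + i \sqrt{51}}}{2}}{6} = - \frac{425 \sqrt{2 + i \sqrt{51}}}{12}$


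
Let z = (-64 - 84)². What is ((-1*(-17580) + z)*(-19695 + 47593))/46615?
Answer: 1101524632/46615 ≈ 23630.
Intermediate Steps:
z = 21904 (z = (-148)² = 21904)
((-1*(-17580) + z)*(-19695 + 47593))/46615 = ((-1*(-17580) + 21904)*(-19695 + 47593))/46615 = ((17580 + 21904)*27898)*(1/46615) = (39484*27898)*(1/46615) = 1101524632*(1/46615) = 1101524632/46615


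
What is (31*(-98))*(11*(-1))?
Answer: 33418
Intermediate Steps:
(31*(-98))*(11*(-1)) = -3038*(-11) = 33418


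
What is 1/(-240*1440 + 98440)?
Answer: -1/247160 ≈ -4.0460e-6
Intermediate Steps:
1/(-240*1440 + 98440) = 1/(-345600 + 98440) = 1/(-247160) = -1/247160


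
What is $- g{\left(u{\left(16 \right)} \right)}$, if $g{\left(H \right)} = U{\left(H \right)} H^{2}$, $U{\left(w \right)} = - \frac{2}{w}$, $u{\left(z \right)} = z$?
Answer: $32$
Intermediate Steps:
$g{\left(H \right)} = - 2 H$ ($g{\left(H \right)} = - \frac{2}{H} H^{2} = - 2 H$)
$- g{\left(u{\left(16 \right)} \right)} = - \left(-2\right) 16 = \left(-1\right) \left(-32\right) = 32$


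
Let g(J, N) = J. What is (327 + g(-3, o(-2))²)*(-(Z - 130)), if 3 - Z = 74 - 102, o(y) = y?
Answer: 33264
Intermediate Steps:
Z = 31 (Z = 3 - (74 - 102) = 3 - 1*(-28) = 3 + 28 = 31)
(327 + g(-3, o(-2))²)*(-(Z - 130)) = (327 + (-3)²)*(-(31 - 130)) = (327 + 9)*(-1*(-99)) = 336*99 = 33264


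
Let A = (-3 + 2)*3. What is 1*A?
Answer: -3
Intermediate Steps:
A = -3 (A = -1*3 = -3)
1*A = 1*(-3) = -3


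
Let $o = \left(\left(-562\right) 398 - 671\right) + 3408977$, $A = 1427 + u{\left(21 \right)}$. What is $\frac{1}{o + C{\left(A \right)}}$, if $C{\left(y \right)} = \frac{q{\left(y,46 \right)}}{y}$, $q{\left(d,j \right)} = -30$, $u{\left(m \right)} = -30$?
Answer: $\frac{1397}{4448928080} \approx 3.1401 \cdot 10^{-7}$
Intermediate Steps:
$A = 1397$ ($A = 1427 - 30 = 1397$)
$C{\left(y \right)} = - \frac{30}{y}$
$o = 3184630$ ($o = \left(-223676 - 671\right) + 3408977 = -224347 + 3408977 = 3184630$)
$\frac{1}{o + C{\left(A \right)}} = \frac{1}{3184630 - \frac{30}{1397}} = \frac{1}{\frac{4448928080}{1397}} = \frac{1397}{4448928080}$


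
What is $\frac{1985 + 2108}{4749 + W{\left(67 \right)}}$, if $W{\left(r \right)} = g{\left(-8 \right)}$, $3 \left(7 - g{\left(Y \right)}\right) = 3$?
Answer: $\frac{4093}{4755} \approx 0.86078$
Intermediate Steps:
$g{\left(Y \right)} = 6$ ($g{\left(Y \right)} = 7 - 1 = 6$)
$W{\left(r \right)} = 6$
$\frac{1985 + 2108}{4749 + W{\left(67 \right)}} = \frac{1985 + 2108}{4749 + 6} = \frac{4093}{4755}$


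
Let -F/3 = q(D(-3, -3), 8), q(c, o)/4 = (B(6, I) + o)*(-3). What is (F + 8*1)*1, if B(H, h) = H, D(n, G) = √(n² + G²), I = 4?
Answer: 512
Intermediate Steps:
D(n, G) = √(G² + n²)
q(c, o) = -72 - 12*o (q(c, o) = 4*((6 + o)*(-3)) = 4*(-18 - 3*o) = -72 - 12*o)
F = 504 (F = -3*(-72 - 12*8) = -3*(-72 - 96) = -3*(-168) = 504)
(F + 8*1)*1 = (504 + 8*1)*1 = (504 + 8)*1 = 512*1 = 512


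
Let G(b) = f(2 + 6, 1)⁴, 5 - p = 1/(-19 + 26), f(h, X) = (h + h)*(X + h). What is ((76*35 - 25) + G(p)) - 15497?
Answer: 429968834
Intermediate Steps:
f(h, X) = 2*h*(X + h) (f(h, X) = (2*h)*(X + h) = 2*h*(X + h))
p = 34/7 (p = 5 - 1/(-19 + 26) = 5 - 1/7 = 5 - 1*⅐ = 5 - ⅐ = 34/7 ≈ 4.8571)
G(b) = 429981696 (G(b) = (2*(2 + 6)*(1 + (2 + 6)))⁴ = (2*8*(1 + 8))⁴ = (2*8*9)⁴ = 144⁴ = 429981696)
((76*35 - 25) + G(p)) - 15497 = ((76*35 - 25) + 429981696) - 15497 = ((2660 - 25) + 429981696) - 15497 = (2635 + 429981696) - 15497 = 429984331 - 15497 = 429968834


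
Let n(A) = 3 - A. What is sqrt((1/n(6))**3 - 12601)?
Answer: 2*I*sqrt(255171)/9 ≈ 112.25*I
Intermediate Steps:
sqrt((1/n(6))**3 - 12601) = sqrt((1/(3 - 1*6))**3 - 12601) = sqrt((1/(3 - 6))**3 - 12601) = sqrt((1/(-3))**3 - 12601) = sqrt((-1/3)**3 - 12601) = sqrt(-1/27 - 12601) = sqrt(-340228/27) = 2*I*sqrt(255171)/9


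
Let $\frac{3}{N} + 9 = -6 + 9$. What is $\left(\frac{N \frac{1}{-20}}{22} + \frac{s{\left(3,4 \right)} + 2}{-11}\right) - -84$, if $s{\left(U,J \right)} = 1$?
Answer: $\frac{73681}{880} \approx 83.728$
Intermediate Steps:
$N = - \frac{1}{2}$ ($N = \frac{3}{-9 + \left(-6 + 9\right)} = \frac{3}{-9 + 3} = \frac{3}{-6} = 3 \left(- \frac{1}{6}\right) = - \frac{1}{2} \approx -0.5$)
$\left(\frac{N \frac{1}{-20}}{22} + \frac{s{\left(3,4 \right)} + 2}{-11}\right) - -84 = \left(\frac{\left(- \frac{1}{2}\right) \frac{1}{-20}}{22} + \frac{1 + 2}{-11}\right) - -84 = \left(\left(- \frac{1}{2}\right) \left(- \frac{1}{20}\right) \frac{1}{22} + 3 \left(- \frac{1}{11}\right)\right) + 84 = \left(\frac{1}{40} \cdot \frac{1}{22} - \frac{3}{11}\right) + 84 = \left(\frac{1}{880} - \frac{3}{11}\right) + 84 = - \frac{239}{880} + 84 = \frac{73681}{880}$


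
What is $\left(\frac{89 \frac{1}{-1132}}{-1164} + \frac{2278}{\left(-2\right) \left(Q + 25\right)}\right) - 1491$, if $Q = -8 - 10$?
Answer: $- \frac{15253092625}{9223536} \approx -1653.7$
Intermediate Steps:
$Q = -18$
$\left(\frac{89 \frac{1}{-1132}}{-1164} + \frac{2278}{\left(-2\right) \left(Q + 25\right)}\right) - 1491 = \left(\frac{89 \frac{1}{-1132}}{-1164} + \frac{2278}{\left(-2\right) \left(-18 + 25\right)}\right) - 1491 = \left(89 \left(- \frac{1}{1132}\right) \left(- \frac{1}{1164}\right) + \frac{2278}{\left(-2\right) 7}\right) - 1491 = \left(\left(- \frac{89}{1132}\right) \left(- \frac{1}{1164}\right) + \frac{2278}{-14}\right) - 1491 = \left(\frac{89}{1317648} + 2278 \left(- \frac{1}{14}\right)\right) - 1491 = \left(\frac{89}{1317648} - \frac{1139}{7}\right) - 1491 = - \frac{1500800449}{9223536} - 1491 = - \frac{15253092625}{9223536}$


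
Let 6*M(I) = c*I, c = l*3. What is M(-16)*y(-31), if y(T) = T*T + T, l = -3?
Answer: 22320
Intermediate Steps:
y(T) = T + T² (y(T) = T² + T = T + T²)
c = -9 (c = -3*3 = -9)
M(I) = -3*I/2 (M(I) = (-9*I)/6 = -3*I/2)
M(-16)*y(-31) = (-3/2*(-16))*(-31*(1 - 31)) = 24*(-31*(-30)) = 24*930 = 22320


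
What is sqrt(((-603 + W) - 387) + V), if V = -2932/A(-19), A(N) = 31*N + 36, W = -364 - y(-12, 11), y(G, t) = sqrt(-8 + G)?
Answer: sqrt(-412443990 - 611618*I*sqrt(5))/553 ≈ 0.060887 - 36.725*I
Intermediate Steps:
W = -364 - 2*I*sqrt(5) (W = -364 - sqrt(-8 - 12) = -364 - sqrt(-20) = -364 - 2*I*sqrt(5) ≈ -364.0 - 4.4721*I)
A(N) = 36 + 31*N
V = 2932/553 (V = -2932/(36 + 31*(-19)) = -2932/(36 - 589) = -2932/(-553) = -2932*(-1/553) = 2932/553 ≈ 5.3020)
sqrt(((-603 + W) - 387) + V) = sqrt(((-603 + (-364 - 2*I*sqrt(5))) - 387) + 2932/553) = sqrt(((-967 - 2*I*sqrt(5)) - 387) + 2932/553) = sqrt((-1354 - 2*I*sqrt(5)) + 2932/553) = sqrt(-745830/553 - 2*I*sqrt(5))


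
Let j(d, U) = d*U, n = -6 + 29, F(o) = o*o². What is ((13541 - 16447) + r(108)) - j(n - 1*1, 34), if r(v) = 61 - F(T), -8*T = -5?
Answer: -1839741/512 ≈ -3593.2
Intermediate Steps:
T = 5/8 (T = -⅛*(-5) = 5/8 ≈ 0.62500)
F(o) = o³
r(v) = 31107/512 (r(v) = 61 - (5/8)³ = 61 - 1*125/512 = 61 - 125/512 = 31107/512)
n = 23
j(d, U) = U*d
((13541 - 16447) + r(108)) - j(n - 1*1, 34) = ((13541 - 16447) + 31107/512) - 34*(23 - 1*1) = (-2906 + 31107/512) - 34*(23 - 1) = -1456765/512 - 34*22 = -1456765/512 - 1*748 = -1456765/512 - 748 = -1839741/512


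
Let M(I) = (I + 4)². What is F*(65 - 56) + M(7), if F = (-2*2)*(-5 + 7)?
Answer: 49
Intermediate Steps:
M(I) = (4 + I)²
F = -8 (F = -4*2 = -8)
F*(65 - 56) + M(7) = -8*(65 - 56) + (4 + 7)² = -8*9 + 11² = -72 + 121 = 49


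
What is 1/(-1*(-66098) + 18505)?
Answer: 1/84603 ≈ 1.1820e-5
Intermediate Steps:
1/(-1*(-66098) + 18505) = 1/(66098 + 18505) = 1/84603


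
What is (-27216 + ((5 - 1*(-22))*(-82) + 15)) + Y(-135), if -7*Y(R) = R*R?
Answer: -224130/7 ≈ -32019.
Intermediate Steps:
Y(R) = -R**2/7 (Y(R) = -R*R/7 = -R**2/7)
(-27216 + ((5 - 1*(-22))*(-82) + 15)) + Y(-135) = (-27216 + ((5 - 1*(-22))*(-82) + 15)) - 1/7*(-135)**2 = (-27216 + ((5 + 22)*(-82) + 15)) - 1/7*18225 = (-27216 + (27*(-82) + 15)) - 18225/7 = (-27216 + (-2214 + 15)) - 18225/7 = (-27216 - 2199) - 18225/7 = -29415 - 18225/7 = -224130/7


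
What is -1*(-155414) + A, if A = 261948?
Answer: 417362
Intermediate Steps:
-1*(-155414) + A = -1*(-155414) + 261948 = 155414 + 261948 = 417362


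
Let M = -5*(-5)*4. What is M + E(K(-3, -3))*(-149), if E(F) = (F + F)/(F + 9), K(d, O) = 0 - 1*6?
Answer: 696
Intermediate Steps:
K(d, O) = -6 (K(d, O) = 0 - 6 = -6)
E(F) = 2*F/(9 + F) (E(F) = (2*F)/(9 + F) = 2*F/(9 + F))
M = 100 (M = 25*4 = 100)
M + E(K(-3, -3))*(-149) = 100 + (2*(-6)/(9 - 6))*(-149) = 100 + (2*(-6)/3)*(-149) = 100 + (2*(-6)*(⅓))*(-149) = 100 - 4*(-149) = 100 + 596 = 696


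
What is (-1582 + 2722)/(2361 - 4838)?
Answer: -1140/2477 ≈ -0.46023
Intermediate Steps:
(-1582 + 2722)/(2361 - 4838) = 1140/(-2477) = 1140*(-1/2477) = -1140/2477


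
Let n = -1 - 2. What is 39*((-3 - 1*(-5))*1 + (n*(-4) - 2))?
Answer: 468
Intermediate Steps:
n = -3
39*((-3 - 1*(-5))*1 + (n*(-4) - 2)) = 39*((-3 - 1*(-5))*1 + (-3*(-4) - 2)) = 39*((-3 + 5)*1 + (12 - 2)) = 39*(2*1 + 10) = 39*(2 + 10) = 39*12 = 468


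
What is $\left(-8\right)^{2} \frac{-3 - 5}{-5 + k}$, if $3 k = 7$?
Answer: $192$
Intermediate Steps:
$k = \frac{7}{3}$ ($k = \frac{1}{3} \cdot 7 = \frac{7}{3} \approx 2.3333$)
$\left(-8\right)^{2} \frac{-3 - 5}{-5 + k} = \left(-8\right)^{2} \frac{-3 - 5}{-5 + \frac{7}{3}} = 64 \left(- \frac{8}{- \frac{8}{3}}\right) = 64 \left(\left(-8\right) \left(- \frac{3}{8}\right)\right) = 64 \cdot 3 = 192$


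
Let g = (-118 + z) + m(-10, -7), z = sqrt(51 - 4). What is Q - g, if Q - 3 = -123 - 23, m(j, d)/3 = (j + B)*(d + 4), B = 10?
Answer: -25 - sqrt(47) ≈ -31.856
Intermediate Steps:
m(j, d) = 3*(4 + d)*(10 + j) (m(j, d) = 3*((j + 10)*(d + 4)) = 3*((10 + j)*(4 + d)) = 3*((4 + d)*(10 + j)) = 3*(4 + d)*(10 + j))
z = sqrt(47) ≈ 6.8557
g = -118 + sqrt(47) (g = (-118 + sqrt(47)) + (120 + 12*(-10) + 30*(-7) + 3*(-7)*(-10)) = (-118 + sqrt(47)) + (120 - 120 - 210 + 210) = (-118 + sqrt(47)) + 0 = -118 + sqrt(47) ≈ -111.14)
Q = -143 (Q = 3 + (-123 - 23) = 3 - 146 = -143)
Q - g = -143 - (-118 + sqrt(47)) = -143 + (118 - sqrt(47)) = -25 - sqrt(47)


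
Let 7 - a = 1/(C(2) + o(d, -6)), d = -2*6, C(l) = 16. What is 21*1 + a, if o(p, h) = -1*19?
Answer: 85/3 ≈ 28.333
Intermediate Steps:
d = -12
o(p, h) = -19
a = 22/3 (a = 7 - 1/(16 - 19) = 7 - 1/(-3) = 7 - 1*(-⅓) = 7 + ⅓ = 22/3 ≈ 7.3333)
21*1 + a = 21*1 + 22/3 = 21 + 22/3 = 85/3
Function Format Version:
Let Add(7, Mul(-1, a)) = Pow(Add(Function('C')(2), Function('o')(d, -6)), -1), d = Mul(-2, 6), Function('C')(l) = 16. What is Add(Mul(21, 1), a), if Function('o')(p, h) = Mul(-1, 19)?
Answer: Rational(85, 3) ≈ 28.333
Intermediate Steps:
d = -12
Function('o')(p, h) = -19
a = Rational(22, 3) (a = Add(7, Mul(-1, Pow(Add(16, -19), -1))) = Add(7, Mul(-1, Pow(-3, -1))) = Add(7, Mul(-1, Rational(-1, 3))) = Add(7, Rational(1, 3)) = Rational(22, 3) ≈ 7.3333)
Add(Mul(21, 1), a) = Add(Mul(21, 1), Rational(22, 3)) = Add(21, Rational(22, 3)) = Rational(85, 3)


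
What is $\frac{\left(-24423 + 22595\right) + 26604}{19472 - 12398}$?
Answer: $\frac{12388}{3537} \approx 3.5024$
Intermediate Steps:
$\frac{\left(-24423 + 22595\right) + 26604}{19472 - 12398} = \frac{-1828 + 26604}{7074} = 24776 \cdot \frac{1}{7074} = \frac{12388}{3537}$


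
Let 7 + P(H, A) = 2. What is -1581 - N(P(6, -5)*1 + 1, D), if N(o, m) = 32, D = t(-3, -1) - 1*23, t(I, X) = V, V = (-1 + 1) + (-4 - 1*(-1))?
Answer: -1613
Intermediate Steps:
P(H, A) = -5 (P(H, A) = -7 + 2 = -5)
V = -3 (V = 0 + (-4 + 1) = 0 - 3 = -3)
t(I, X) = -3
D = -26 (D = -3 - 1*23 = -3 - 23 = -26)
-1581 - N(P(6, -5)*1 + 1, D) = -1581 - 1*32 = -1581 - 32 = -1613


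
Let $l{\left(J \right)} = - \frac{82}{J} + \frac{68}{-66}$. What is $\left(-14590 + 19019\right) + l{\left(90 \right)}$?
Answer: $\frac{2191394}{495} \approx 4427.1$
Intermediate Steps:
$l{\left(J \right)} = - \frac{34}{33} - \frac{82}{J}$ ($l{\left(J \right)} = - \frac{82}{J} + 68 \left(- \frac{1}{66}\right) = - \frac{82}{J} - \frac{34}{33} = - \frac{34}{33} - \frac{82}{J}$)
$\left(-14590 + 19019\right) + l{\left(90 \right)} = \left(-14590 + 19019\right) - \left(\frac{34}{33} + \frac{82}{90}\right) = 4429 - \frac{961}{495} = \frac{2191394}{495}$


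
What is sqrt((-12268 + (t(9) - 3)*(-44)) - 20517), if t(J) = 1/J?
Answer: I*sqrt(293921)/3 ≈ 180.71*I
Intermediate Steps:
sqrt((-12268 + (t(9) - 3)*(-44)) - 20517) = sqrt((-12268 + (1/9 - 3)*(-44)) - 20517) = sqrt((-12268 - 26/9*(-44)) - 20517) = sqrt((-12268 + 1144/9) - 20517) = sqrt(-109268/9 - 20517) = sqrt(-293921/9) = I*sqrt(293921)/3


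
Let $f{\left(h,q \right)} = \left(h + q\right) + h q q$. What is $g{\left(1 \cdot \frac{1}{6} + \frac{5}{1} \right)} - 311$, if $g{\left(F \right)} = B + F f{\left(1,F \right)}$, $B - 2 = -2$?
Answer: $- \frac{30503}{216} \approx -141.22$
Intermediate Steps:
$B = 0$ ($B = 2 - 2 = 0$)
$f{\left(h,q \right)} = h + q + h q^{2}$ ($f{\left(h,q \right)} = \left(h + q\right) + h q^{2} = h + q + h q^{2}$)
$g{\left(F \right)} = F \left(1 + F + F^{2}\right)$ ($g{\left(F \right)} = 0 + F \left(1 + F + 1 F^{2}\right) = 0 + F \left(1 + F + F^{2}\right) = F \left(1 + F + F^{2}\right)$)
$g{\left(1 \cdot \frac{1}{6} + \frac{5}{1} \right)} - 311 = \left(1 \cdot \frac{1}{6} + \frac{5}{1}\right) \left(1 + \left(1 \cdot \frac{1}{6} + \frac{5}{1}\right) + \left(1 \cdot \frac{1}{6} + \frac{5}{1}\right)^{2}\right) - 311 = \left(1 \cdot \frac{1}{6} + 5 \cdot 1\right) \left(1 + \left(1 \cdot \frac{1}{6} + 5 \cdot 1\right) + \left(1 \cdot \frac{1}{6} + 5 \cdot 1\right)^{2}\right) - 311 = \left(\frac{1}{6} + 5\right) \left(1 + \left(\frac{1}{6} + 5\right) + \left(\frac{1}{6} + 5\right)^{2}\right) - 311 = \frac{31 \left(1 + \frac{31}{6} + \left(\frac{31}{6}\right)^{2}\right)}{6} - 311 = \frac{31 \left(1 + \frac{31}{6} + \frac{961}{36}\right)}{6} - 311 = \frac{31}{6} \cdot \frac{1183}{36} - 311 = \frac{36673}{216} - 311 = - \frac{30503}{216}$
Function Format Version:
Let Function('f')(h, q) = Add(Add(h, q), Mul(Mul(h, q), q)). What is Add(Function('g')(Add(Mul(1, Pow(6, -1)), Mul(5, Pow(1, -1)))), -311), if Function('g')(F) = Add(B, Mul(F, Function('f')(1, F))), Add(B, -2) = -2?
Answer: Rational(-30503, 216) ≈ -141.22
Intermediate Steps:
B = 0 (B = Add(2, -2) = 0)
Function('f')(h, q) = Add(h, q, Mul(h, Pow(q, 2))) (Function('f')(h, q) = Add(Add(h, q), Mul(h, Pow(q, 2))) = Add(h, q, Mul(h, Pow(q, 2))))
Function('g')(F) = Mul(F, Add(1, F, Pow(F, 2))) (Function('g')(F) = Add(0, Mul(F, Add(1, F, Mul(1, Pow(F, 2))))) = Add(0, Mul(F, Add(1, F, Pow(F, 2)))) = Mul(F, Add(1, F, Pow(F, 2))))
Add(Function('g')(Add(Mul(1, Pow(6, -1)), Mul(5, Pow(1, -1)))), -311) = Add(Mul(Add(Mul(1, Pow(6, -1)), Mul(5, Pow(1, -1))), Add(1, Add(Mul(1, Pow(6, -1)), Mul(5, Pow(1, -1))), Pow(Add(Mul(1, Pow(6, -1)), Mul(5, Pow(1, -1))), 2))), -311) = Add(Mul(Add(Mul(1, Rational(1, 6)), Mul(5, 1)), Add(1, Add(Mul(1, Rational(1, 6)), Mul(5, 1)), Pow(Add(Mul(1, Rational(1, 6)), Mul(5, 1)), 2))), -311) = Add(Mul(Add(Rational(1, 6), 5), Add(1, Add(Rational(1, 6), 5), Pow(Add(Rational(1, 6), 5), 2))), -311) = Add(Mul(Rational(31, 6), Add(1, Rational(31, 6), Pow(Rational(31, 6), 2))), -311) = Add(Mul(Rational(31, 6), Add(1, Rational(31, 6), Rational(961, 36))), -311) = Add(Mul(Rational(31, 6), Rational(1183, 36)), -311) = Add(Rational(36673, 216), -311) = Rational(-30503, 216)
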